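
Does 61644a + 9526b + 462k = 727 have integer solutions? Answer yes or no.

gcd(61644, 9526) = 22  (61644 = 6×9526 + 4488, 9526 = 2×4488 + 550, 4488 = 8×550 + 88, 550 = 6×88 + 22, 88 = 4×22).
gcd(22, 462) = 22.
22 does not divide 727 (remainder 1), so no integer solutions.

no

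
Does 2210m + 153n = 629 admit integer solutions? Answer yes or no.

yes

gcd(2210, 153):
  2210 = 14*153 + 68
  153 = 2*68 + 17
  68 = 4*17
so gcd(2210, 153) = 17.
17 divides 629, so integer solutions exist.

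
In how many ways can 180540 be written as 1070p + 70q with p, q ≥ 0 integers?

gcd(1070, 70) = 10.
By Bézout, 1070·(-3) + 70·(46) = 10.
One solution: (4, 2518).
General: p = 4 + 7t, q = 2518 - 107t.
p ≥ 0 ⇒ t ≥ 0; q ≥ 0 ⇒ t ≤ 23. So t ∈ [0, 23]: 24 solutions.

24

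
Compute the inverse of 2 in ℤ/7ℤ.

gcd(7, 2) = 1  (7 = 3×2 + 1, 2 = 2×1).
Back-substituting, 2×(-3) + 7×(1) = 1.
So 2×-3 ≡ 1 (mod 7), and -3 mod 7 = 4.

4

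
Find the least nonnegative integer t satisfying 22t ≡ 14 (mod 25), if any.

12

gcd(25, 22):
  25 = 1·22 + 3
  22 = 7·3 + 1
  3 = 3·1
so gcd(25, 22) = 1.
1 divides 14, so solutions exist.
Back-substitute for Bézout coefficients:
  1 = 22 - 7·3
  ... = 22·(8) + 25·(-7)
So 22·(8) ≡ 1 (mod 25); multiply by 14: t ≡ 112 (mod 25).
Smallest nonnegative: t = 112 mod 25 = 12.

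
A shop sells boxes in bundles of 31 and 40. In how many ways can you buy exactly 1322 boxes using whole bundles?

1

Need nonnegative integers with 31j + 40k = 1322.
gcd(31, 40) = 1, and 31·(-9) + 40·(7) = 1.
So (j₀, k₀) = (-11898, 9254); general j = -11898 + 40t, k = 9254 - 31t.
j ≥ 0 ⇒ t ≥ 298; k ≥ 0 ⇒ t ≤ 298. That's 1 value of t.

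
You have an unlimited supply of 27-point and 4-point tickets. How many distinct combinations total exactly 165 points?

1

Need nonnegative integers with 27j + 4k = 165.
gcd(27, 4) = 1, and 27·(-1) + 4·(7) = 1.
So (j₀, k₀) = (-165, 1155); general j = -165 + 4t, k = 1155 - 27t.
j ≥ 0 ⇒ t ≥ 42; k ≥ 0 ⇒ t ≤ 42. That's 1 value of t.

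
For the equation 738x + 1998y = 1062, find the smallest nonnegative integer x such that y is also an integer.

gcd(1998, 738) = 18  (1998 = 2·738 + 522, 738 = 1·522 + 216, 522 = 2·216 + 90, 216 = 2·90 + 36, 90 = 2·36 + 18, 36 = 2·18).
18 divides 1062, so solutions exist.
Back-substituting, 738·(-46) + 1998·(17) = 18.
Scale by 1062/18 = 59: (x₀, y₀) = (-2714, 1003).
General solution: x = -2714 + 111t, y = 1003 - 41t for integer t.
x ≥ 0: smallest is -2714 mod 111 = 61 (at t = 25), with y = -22.

61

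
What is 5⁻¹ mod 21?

17

gcd(21, 5) = 1  (21 = 4×5 + 1, 5 = 5×1).
Back-substituting, 5×(-4) + 21×(1) = 1.
So 5×-4 ≡ 1 (mod 21), and -4 mod 21 = 17.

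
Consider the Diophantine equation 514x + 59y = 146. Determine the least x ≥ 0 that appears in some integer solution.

gcd(514, 59) = 1.
1 divides 146, so solutions exist.
By Bézout, 514·(-7) + 59·(61) = 1.
Scale by 146/1 = 146: (x₀, y₀) = (-1022, 8906).
General solution: x = -1022 + 59t, y = 8906 - 514t for integer t.
x ≥ 0: smallest is -1022 mod 59 = 40 (at t = 18), with y = -346.

40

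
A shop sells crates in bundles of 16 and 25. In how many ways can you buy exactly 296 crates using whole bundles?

1

Need nonnegative integers with 16j + 25k = 296.
gcd(16, 25) = 1, and 16·(11) + 25·(-7) = 1.
So (j₀, k₀) = (3256, -2072); general j = 3256 + 25t, k = -2072 - 16t.
j ≥ 0 ⇒ t ≥ -130; k ≥ 0 ⇒ t ≤ -130. That's 1 value of t.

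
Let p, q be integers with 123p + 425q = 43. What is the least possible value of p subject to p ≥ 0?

gcd(425, 123):
  425 = 3·123 + 56
  123 = 2·56 + 11
  56 = 5·11 + 1
  11 = 11·1
so gcd(425, 123) = 1.
1 divides 43, so solutions exist.
Back-substitute for Bézout coefficients:
  1 = 56 - 5·11
  ... = 123·(-38) + 425·(11)
Scale by 43/1 = 43: (p₀, q₀) = (-1634, 473).
General solution: p = -1634 + 425t, q = 473 - 123t for integer t.
p ≥ 0: smallest is -1634 mod 425 = 66 (at t = 4), with q = -19.

66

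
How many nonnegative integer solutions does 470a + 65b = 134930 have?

gcd(470, 65):
  470 = 7×65 + 15
  65 = 4×15 + 5
  15 = 3×5
so gcd(470, 65) = 5.
Back-substitute for Bézout coefficients:
  5 = 65 - 4×15
  ... = 470×(-4) + 65×(29)
Scale by 26986: one solution is (-107944, 782594). Reduce a mod 13: (8, 2018).
General: a = 8 + 13t, b = 2018 - 94t.
a ≥ 0 ⇒ t ≥ 0; b ≥ 0 ⇒ t ≤ 21. So t ∈ [0, 21]: 22 solutions.

22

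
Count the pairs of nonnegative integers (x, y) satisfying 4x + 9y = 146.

4

gcd(9, 4) = 1.
By Bézout, 4·(-2) + 9·(1) = 1.
One solution: (5, 14).
General: x = 5 + 9t, y = 14 - 4t.
x ≥ 0 ⇒ t ≥ 0; y ≥ 0 ⇒ t ≤ 3. So t ∈ [0, 3]: 4 solutions.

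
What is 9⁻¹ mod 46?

gcd(46, 9) = 1  (46 = 5×9 + 1, 9 = 9×1).
Back-substituting, 9×(-5) + 46×(1) = 1.
So 9×-5 ≡ 1 (mod 46), and -5 mod 46 = 41.

41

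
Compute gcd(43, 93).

gcd(93, 43):
  93 = 2*43 + 7
  43 = 6*7 + 1
  7 = 7*1
so gcd(93, 43) = 1.

1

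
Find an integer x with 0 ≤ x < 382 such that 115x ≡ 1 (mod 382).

gcd(382, 115):
  382 = 3·115 + 37
  115 = 3·37 + 4
  37 = 9·4 + 1
  4 = 4·1
so gcd(382, 115) = 1.
Back-substitute for Bézout coefficients:
  1 = 37 - 9·4
  ... = 115·(-93) + 382·(28)
So 115·-93 ≡ 1 (mod 382), and -93 mod 382 = 289.

289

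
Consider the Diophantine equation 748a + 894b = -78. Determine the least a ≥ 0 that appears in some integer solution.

123

gcd(894, 748):
  894 = 1*748 + 146
  748 = 5*146 + 18
  146 = 8*18 + 2
  18 = 9*2
so gcd(894, 748) = 2.
2 divides -78, so solutions exist.
Back-substitute for Bézout coefficients:
  2 = 146 - 8*18
  ... = 748*(-49) + 894*(41)
Scale by -78/2 = -39: (a₀, b₀) = (1911, -1599).
General solution: a = 1911 + 447t, b = -1599 - 374t for integer t.
a ≥ 0: smallest is 1911 mod 447 = 123 (at t = -4), with b = -103.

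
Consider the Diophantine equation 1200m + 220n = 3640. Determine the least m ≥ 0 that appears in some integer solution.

10

gcd(1200, 220):
  1200 = 5·220 + 100
  220 = 2·100 + 20
  100 = 5·20
so gcd(1200, 220) = 20.
20 divides 3640, so solutions exist.
Back-substitute for Bézout coefficients:
  20 = 220 - 2·100
  ... = 1200·(-2) + 220·(11)
Scale by 3640/20 = 182: (m₀, n₀) = (-364, 2002).
General solution: m = -364 + 11t, n = 2002 - 60t for integer t.
m ≥ 0: smallest is -364 mod 11 = 10 (at t = 34), with n = -38.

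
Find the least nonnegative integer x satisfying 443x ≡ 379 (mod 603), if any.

122

gcd(603, 443) = 1  (603 = 1·443 + 160, 443 = 2·160 + 123, 160 = 1·123 + 37, 123 = 3·37 + 12, 37 = 3·12 + 1, 12 = 12·1).
1 divides 379, so solutions exist.
Back-substituting, 443·(-49) + 603·(36) = 1.
So 443·(-49) ≡ 1 (mod 603); multiply by 379: x ≡ -18571 (mod 603).
Smallest nonnegative: x = -18571 mod 603 = 122.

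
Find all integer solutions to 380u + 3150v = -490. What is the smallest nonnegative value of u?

7

gcd(3150, 380):
  3150 = 8*380 + 110
  380 = 3*110 + 50
  110 = 2*50 + 10
  50 = 5*10
so gcd(3150, 380) = 10.
10 divides -490, so solutions exist.
Back-substitute for Bézout coefficients:
  10 = 110 - 2*50
  ... = 380*(-58) + 3150*(7)
Scale by -490/10 = -49: (u₀, v₀) = (2842, -343).
General solution: u = 2842 + 315t, v = -343 - 38t for integer t.
u ≥ 0: smallest is 2842 mod 315 = 7 (at t = -9), with v = -1.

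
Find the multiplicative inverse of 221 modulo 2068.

1937

gcd(2068, 221) = 1  (2068 = 9×221 + 79, 221 = 2×79 + 63, 79 = 1×63 + 16, 63 = 3×16 + 15, 16 = 1×15 + 1, 15 = 15×1).
Back-substituting, 221×(-131) + 2068×(14) = 1.
So 221×-131 ≡ 1 (mod 2068), and -131 mod 2068 = 1937.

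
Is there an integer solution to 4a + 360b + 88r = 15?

gcd(360, 4):
  360 = 90*4
so gcd(360, 4) = 4.
gcd(4, 88) = 4.
4 does not divide 15 (remainder 3), so no integer solutions.

no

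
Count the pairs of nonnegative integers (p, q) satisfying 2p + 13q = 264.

gcd(13, 2) = 1  (13 = 6×2 + 1, 2 = 2×1).
Back-substituting, 2×(-6) + 13×(1) = 1.
Scale by 264: one solution is (-1584, 264). Reduce p mod 13: (2, 20).
General: p = 2 + 13t, q = 20 - 2t.
p ≥ 0 ⇒ t ≥ 0; q ≥ 0 ⇒ t ≤ 10. So t ∈ [0, 10]: 11 solutions.

11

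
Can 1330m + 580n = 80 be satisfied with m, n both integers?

gcd(1330, 580) = 10.
10 divides 80, so integer solutions exist.

yes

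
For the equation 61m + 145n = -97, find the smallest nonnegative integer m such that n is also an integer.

103

gcd(145, 61) = 1.
1 divides -97, so solutions exist.
By Bézout, 61×(-19) + 145×(8) = 1.
Scale by -97/1 = -97: (m₀, n₀) = (1843, -776).
General solution: m = 1843 + 145t, n = -776 - 61t for integer t.
m ≥ 0: smallest is 1843 mod 145 = 103 (at t = -12), with n = -44.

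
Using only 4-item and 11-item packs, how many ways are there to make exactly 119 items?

3

Need nonnegative integers with 4j + 11k = 119.
gcd(4, 11) = 1, and 4·(3) + 11·(-1) = 1.
So (j₀, k₀) = (357, -119); general j = 357 + 11t, k = -119 - 4t.
j ≥ 0 ⇒ t ≥ -32; k ≥ 0 ⇒ t ≤ -30. That's 3 values of t.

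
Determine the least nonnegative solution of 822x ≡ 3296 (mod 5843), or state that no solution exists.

gcd(5843, 822) = 1  (5843 = 7·822 + 89, 822 = 9·89 + 21, 89 = 4·21 + 5, 21 = 4·5 + 1, 5 = 5·1).
1 divides 3296, so solutions exist.
Back-substituting, 822·(1116) + 5843·(-157) = 1.
So 822·(1116) ≡ 1 (mod 5843); multiply by 3296: x ≡ 3678336 (mod 5843).
Smallest nonnegative: x = 3678336 mod 5843 = 3089.

3089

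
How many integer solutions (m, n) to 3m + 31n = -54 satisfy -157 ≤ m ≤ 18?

gcd(31, 3) = 1.
By Bézout, 3*(-10) + 31*(1) = 1.
Particular solution: (13, -3).
General solution: m = 13 + 31t, n = -3 - 3t for integer t.
-157 ≤ 13 + 31t ≤ 18 gives t ∈ [-5, 0], which is 6 values.

6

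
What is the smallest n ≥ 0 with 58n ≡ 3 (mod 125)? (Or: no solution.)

gcd(125, 58) = 1  (125 = 2·58 + 9, 58 = 6·9 + 4, 9 = 2·4 + 1, 4 = 4·1).
1 divides 3, so solutions exist.
Back-substituting, 58·(-28) + 125·(13) = 1.
So 58·(-28) ≡ 1 (mod 125); multiply by 3: n ≡ -84 (mod 125).
Smallest nonnegative: n = -84 mod 125 = 41.

41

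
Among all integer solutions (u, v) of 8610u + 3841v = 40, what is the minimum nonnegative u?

gcd(8610, 3841) = 1  (8610 = 2×3841 + 928, 3841 = 4×928 + 129, 928 = 7×129 + 25, 129 = 5×25 + 4, 25 = 6×4 + 1, 4 = 4×1).
1 divides 40, so solutions exist.
Back-substituting, 8610×(923) + 3841×(-2069) = 1.
Scale by 40/1 = 40: (u₀, v₀) = (36920, -82760).
General solution: u = 36920 + 3841t, v = -82760 - 8610t for integer t.
u ≥ 0: smallest is 36920 mod 3841 = 2351 (at t = -9), with v = -5270.

2351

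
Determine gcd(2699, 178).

gcd(2699, 178):
  2699 = 15·178 + 29
  178 = 6·29 + 4
  29 = 7·4 + 1
  4 = 4·1
so gcd(2699, 178) = 1.

1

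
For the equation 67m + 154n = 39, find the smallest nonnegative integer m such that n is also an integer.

127

gcd(154, 67):
  154 = 2·67 + 20
  67 = 3·20 + 7
  20 = 2·7 + 6
  7 = 1·6 + 1
  6 = 6·1
so gcd(154, 67) = 1.
1 divides 39, so solutions exist.
Back-substitute for Bézout coefficients:
  1 = 7 - 1·6
  ... = 67·(23) + 154·(-10)
Scale by 39/1 = 39: (m₀, n₀) = (897, -390).
General solution: m = 897 + 154t, n = -390 - 67t for integer t.
m ≥ 0: smallest is 897 mod 154 = 127 (at t = -5), with n = -55.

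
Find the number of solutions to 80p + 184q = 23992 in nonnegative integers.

gcd(184, 80):
  184 = 2*80 + 24
  80 = 3*24 + 8
  24 = 3*8
so gcd(184, 80) = 8.
Back-substitute for Bézout coefficients:
  8 = 80 - 3*24
  ... = 80*(7) + 184*(-3)
Scale by 2999: one solution is (20993, -8997). Reduce p mod 23: (17, 123).
General: p = 17 + 23t, q = 123 - 10t.
p ≥ 0 ⇒ t ≥ 0; q ≥ 0 ⇒ t ≤ 12. So t ∈ [0, 12]: 13 solutions.

13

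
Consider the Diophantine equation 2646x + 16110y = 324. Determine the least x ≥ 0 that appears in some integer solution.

gcd(16110, 2646) = 18  (16110 = 6·2646 + 234, 2646 = 11·234 + 72, 234 = 3·72 + 18, 72 = 4·18).
18 divides 324, so solutions exist.
Back-substituting, 2646·(-207) + 16110·(34) = 18.
Scale by 324/18 = 18: (x₀, y₀) = (-3726, 612).
General solution: x = -3726 + 895t, y = 612 - 147t for integer t.
x ≥ 0: smallest is -3726 mod 895 = 749 (at t = 5), with y = -123.

749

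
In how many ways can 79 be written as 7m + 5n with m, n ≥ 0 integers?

2

gcd(7, 5):
  7 = 1×5 + 2
  5 = 2×2 + 1
  2 = 2×1
so gcd(7, 5) = 1.
Back-substitute for Bézout coefficients:
  1 = 5 - 2×2
  ... = 7×(-2) + 5×(3)
Scale by 79: one solution is (-158, 237). Reduce m mod 5: (2, 13).
General: m = 2 + 5t, n = 13 - 7t.
m ≥ 0 ⇒ t ≥ 0; n ≥ 0 ⇒ t ≤ 1. So t ∈ [0, 1]: 2 solutions.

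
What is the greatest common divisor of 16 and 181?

gcd(181, 16):
  181 = 11·16 + 5
  16 = 3·5 + 1
  5 = 5·1
so gcd(181, 16) = 1.

1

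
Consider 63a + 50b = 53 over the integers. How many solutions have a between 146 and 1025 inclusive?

gcd(63, 50) = 1  (63 = 1·50 + 13, 50 = 3·13 + 11, 13 = 1·11 + 2, 11 = 5·2 + 1, 2 = 2·1).
Back-substituting, 63·(-23) + 50·(29) = 1.
Scale by 53: particular solution (-1219, 1537); reduce a mod 50: (31, -38).
General solution: a = 31 + 50t, b = -38 - 63t for integer t.
146 ≤ 31 + 50t ≤ 1025 gives t ∈ [3, 19], which is 17 values.

17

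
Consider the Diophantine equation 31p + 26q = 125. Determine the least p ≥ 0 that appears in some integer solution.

25

gcd(31, 26):
  31 = 1*26 + 5
  26 = 5*5 + 1
  5 = 5*1
so gcd(31, 26) = 1.
1 divides 125, so solutions exist.
Back-substitute for Bézout coefficients:
  1 = 26 - 5*5
  ... = 31*(-5) + 26*(6)
Scale by 125/1 = 125: (p₀, q₀) = (-625, 750).
General solution: p = -625 + 26t, q = 750 - 31t for integer t.
p ≥ 0: smallest is -625 mod 26 = 25 (at t = 25), with q = -25.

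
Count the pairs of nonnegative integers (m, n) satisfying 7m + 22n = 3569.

gcd(22, 7) = 1.
By Bézout, 7×(-3) + 22×(1) = 1.
One solution: (7, 160).
General: m = 7 + 22t, n = 160 - 7t.
m ≥ 0 ⇒ t ≥ 0; n ≥ 0 ⇒ t ≤ 22. So t ∈ [0, 22]: 23 solutions.

23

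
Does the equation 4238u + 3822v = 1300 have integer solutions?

gcd(4238, 3822):
  4238 = 1×3822 + 416
  3822 = 9×416 + 78
  416 = 5×78 + 26
  78 = 3×26
so gcd(4238, 3822) = 26.
26 divides 1300, so integer solutions exist.

yes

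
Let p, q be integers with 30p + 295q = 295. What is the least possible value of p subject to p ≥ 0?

0

gcd(295, 30) = 5  (295 = 9*30 + 25, 30 = 1*25 + 5, 25 = 5*5).
5 divides 295, so solutions exist.
Back-substituting, 30*(10) + 295*(-1) = 5.
Scale by 295/5 = 59: (p₀, q₀) = (590, -59).
General solution: p = 590 + 59t, q = -59 - 6t for integer t.
p ≥ 0: smallest is 590 mod 59 = 0 (at t = -10), with q = 1.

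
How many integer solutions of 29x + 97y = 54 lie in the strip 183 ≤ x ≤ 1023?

gcd(97, 29) = 1  (97 = 3×29 + 10, 29 = 2×10 + 9, 10 = 1×9 + 1, 9 = 9×1).
Back-substituting, 29×(-10) + 97×(3) = 1.
Scale by 54: particular solution (-540, 162); reduce x mod 97: (42, -12).
General solution: x = 42 + 97t, y = -12 - 29t for integer t.
183 ≤ 42 + 97t ≤ 1023 gives t ∈ [2, 10], which is 9 values.

9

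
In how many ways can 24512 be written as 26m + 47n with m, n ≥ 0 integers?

gcd(47, 26) = 1.
By Bézout, 26*(-9) + 47*(5) = 1.
One solution: (10, 516).
General: m = 10 + 47t, n = 516 - 26t.
m ≥ 0 ⇒ t ≥ 0; n ≥ 0 ⇒ t ≤ 19. So t ∈ [0, 19]: 20 solutions.

20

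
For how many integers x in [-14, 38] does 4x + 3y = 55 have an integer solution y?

18

gcd(4, 3) = 1  (4 = 1*3 + 1, 3 = 3*1).
Back-substituting, 4*(1) + 3*(-1) = 1.
Scale by 55: particular solution (55, -55); reduce x mod 3: (1, 17).
General solution: x = 1 + 3t, y = 17 - 4t for integer t.
-14 ≤ 1 + 3t ≤ 38 gives t ∈ [-5, 12], which is 18 values.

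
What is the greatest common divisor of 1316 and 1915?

gcd(1915, 1316):
  1915 = 1·1316 + 599
  1316 = 2·599 + 118
  599 = 5·118 + 9
  118 = 13·9 + 1
  9 = 9·1
so gcd(1915, 1316) = 1.

1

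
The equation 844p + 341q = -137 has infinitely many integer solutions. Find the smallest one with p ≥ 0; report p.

gcd(844, 341):
  844 = 2*341 + 162
  341 = 2*162 + 17
  162 = 9*17 + 9
  17 = 1*9 + 8
  9 = 1*8 + 1
  8 = 8*1
so gcd(844, 341) = 1.
1 divides -137, so solutions exist.
Back-substitute for Bézout coefficients:
  1 = 9 - 1*8
  ... = 844*(40) + 341*(-99)
Scale by -137/1 = -137: (p₀, q₀) = (-5480, 13563).
General solution: p = -5480 + 341t, q = 13563 - 844t for integer t.
p ≥ 0: smallest is -5480 mod 341 = 317 (at t = 17), with q = -785.

317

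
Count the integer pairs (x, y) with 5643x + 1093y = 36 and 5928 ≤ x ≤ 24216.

gcd(5643, 1093):
  5643 = 5*1093 + 178
  1093 = 6*178 + 25
  178 = 7*25 + 3
  25 = 8*3 + 1
  3 = 3*1
so gcd(5643, 1093) = 1.
Back-substitute for Bézout coefficients:
  1 = 25 - 8*3
  ... = 5643*(-350) + 1093*(1807)
Scale by 36: particular solution (-12600, 65052); reduce x mod 1093: (516, -2664).
General solution: x = 516 + 1093t, y = -2664 - 5643t for integer t.
5928 ≤ 516 + 1093t ≤ 24216 gives t ∈ [5, 21], which is 17 values.

17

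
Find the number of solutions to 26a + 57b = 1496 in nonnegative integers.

gcd(57, 26) = 1  (57 = 2*26 + 5, 26 = 5*5 + 1, 5 = 5*1).
Back-substituting, 26*(11) + 57*(-5) = 1.
Scale by 1496: one solution is (16456, -7480). Reduce a mod 57: (40, 8).
General: a = 40 + 57t, b = 8 - 26t.
a ≥ 0 ⇒ t ≥ 0; b ≥ 0 ⇒ t ≤ 0. So t ∈ [0, 0]: 1 solution.

1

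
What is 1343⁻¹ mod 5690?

gcd(5690, 1343) = 1  (5690 = 4·1343 + 318, 1343 = 4·318 + 71, 318 = 4·71 + 34, 71 = 2·34 + 3, 34 = 11·3 + 1, 3 = 3·1).
Back-substituting, 1343·(-1843) + 5690·(435) = 1.
So 1343·-1843 ≡ 1 (mod 5690), and -1843 mod 5690 = 3847.

3847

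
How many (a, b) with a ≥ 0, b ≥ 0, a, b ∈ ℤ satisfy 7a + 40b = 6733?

24

gcd(40, 7) = 1.
By Bézout, 7×(-17) + 40×(3) = 1.
One solution: (19, 165).
General: a = 19 + 40t, b = 165 - 7t.
a ≥ 0 ⇒ t ≥ 0; b ≥ 0 ⇒ t ≤ 23. So t ∈ [0, 23]: 24 solutions.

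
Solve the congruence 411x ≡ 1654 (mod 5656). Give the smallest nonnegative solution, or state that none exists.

gcd(5656, 411) = 1  (5656 = 13·411 + 313, 411 = 1·313 + 98, 313 = 3·98 + 19, 98 = 5·19 + 3, 19 = 6·3 + 1, 3 = 3·1).
1 divides 1654, so solutions exist.
Back-substituting, 411·(-1789) + 5656·(130) = 1.
So 411·(-1789) ≡ 1 (mod 5656); multiply by 1654: x ≡ -2959006 (mod 5656).
Smallest nonnegative: x = -2959006 mod 5656 = 4738.

4738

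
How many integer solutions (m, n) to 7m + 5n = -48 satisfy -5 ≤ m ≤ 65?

gcd(7, 5) = 1.
By Bézout, 7×(-2) + 5×(3) = 1.
Particular solution: (1, -11).
General solution: m = 1 + 5t, n = -11 - 7t for integer t.
-5 ≤ 1 + 5t ≤ 65 gives t ∈ [-1, 12], which is 14 values.

14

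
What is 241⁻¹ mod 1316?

901

gcd(1316, 241):
  1316 = 5·241 + 111
  241 = 2·111 + 19
  111 = 5·19 + 16
  19 = 1·16 + 3
  16 = 5·3 + 1
  3 = 3·1
so gcd(1316, 241) = 1.
Back-substitute for Bézout coefficients:
  1 = 16 - 5·3
  ... = 241·(-415) + 1316·(76)
So 241·-415 ≡ 1 (mod 1316), and -415 mod 1316 = 901.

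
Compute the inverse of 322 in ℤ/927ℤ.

832

gcd(927, 322) = 1.
By Bézout, 322×(-95) + 927×(33) = 1.
So 322×-95 ≡ 1 (mod 927), and -95 mod 927 = 832.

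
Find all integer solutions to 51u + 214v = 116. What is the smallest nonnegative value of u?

82

gcd(214, 51):
  214 = 4×51 + 10
  51 = 5×10 + 1
  10 = 10×1
so gcd(214, 51) = 1.
1 divides 116, so solutions exist.
Back-substitute for Bézout coefficients:
  1 = 51 - 5×10
  ... = 51×(21) + 214×(-5)
Scale by 116/1 = 116: (u₀, v₀) = (2436, -580).
General solution: u = 2436 + 214t, v = -580 - 51t for integer t.
u ≥ 0: smallest is 2436 mod 214 = 82 (at t = -11), with v = -19.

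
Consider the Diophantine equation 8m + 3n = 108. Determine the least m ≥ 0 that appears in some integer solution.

gcd(8, 3):
  8 = 2*3 + 2
  3 = 1*2 + 1
  2 = 2*1
so gcd(8, 3) = 1.
1 divides 108, so solutions exist.
Back-substitute for Bézout coefficients:
  1 = 3 - 1*2
  ... = 8*(-1) + 3*(3)
Scale by 108/1 = 108: (m₀, n₀) = (-108, 324).
General solution: m = -108 + 3t, n = 324 - 8t for integer t.
m ≥ 0: smallest is -108 mod 3 = 0 (at t = 36), with n = 36.

0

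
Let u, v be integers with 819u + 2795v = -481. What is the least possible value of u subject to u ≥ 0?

gcd(2795, 819):
  2795 = 3·819 + 338
  819 = 2·338 + 143
  338 = 2·143 + 52
  143 = 2·52 + 39
  52 = 1·39 + 13
  39 = 3·13
so gcd(2795, 819) = 13.
13 divides -481, so solutions exist.
Back-substitute for Bézout coefficients:
  13 = 52 - 1·39
  ... = 819·(-58) + 2795·(17)
Scale by -481/13 = -37: (u₀, v₀) = (2146, -629).
General solution: u = 2146 + 215t, v = -629 - 63t for integer t.
u ≥ 0: smallest is 2146 mod 215 = 211 (at t = -9), with v = -62.

211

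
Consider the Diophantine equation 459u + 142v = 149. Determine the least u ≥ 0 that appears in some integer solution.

gcd(459, 142):
  459 = 3×142 + 33
  142 = 4×33 + 10
  33 = 3×10 + 3
  10 = 3×3 + 1
  3 = 3×1
so gcd(459, 142) = 1.
1 divides 149, so solutions exist.
Back-substitute for Bézout coefficients:
  1 = 10 - 3×3
  ... = 459×(-43) + 142×(139)
Scale by 149/1 = 149: (u₀, v₀) = (-6407, 20711).
General solution: u = -6407 + 142t, v = 20711 - 459t for integer t.
u ≥ 0: smallest is -6407 mod 142 = 125 (at t = 46), with v = -403.

125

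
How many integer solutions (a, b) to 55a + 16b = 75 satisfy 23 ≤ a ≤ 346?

gcd(55, 16) = 1  (55 = 3·16 + 7, 16 = 2·7 + 2, 7 = 3·2 + 1, 2 = 2·1).
Back-substituting, 55·(7) + 16·(-24) = 1.
Scale by 75: particular solution (525, -1800); reduce a mod 16: (13, -40).
General solution: a = 13 + 16t, b = -40 - 55t for integer t.
23 ≤ 13 + 16t ≤ 346 gives t ∈ [1, 20], which is 20 values.

20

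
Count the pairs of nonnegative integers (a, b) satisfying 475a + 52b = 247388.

10

gcd(475, 52):
  475 = 9·52 + 7
  52 = 7·7 + 3
  7 = 2·3 + 1
  3 = 3·1
so gcd(475, 52) = 1.
Back-substitute for Bézout coefficients:
  1 = 7 - 2·3
  ... = 475·(15) + 52·(-137)
Scale by 247388: one solution is (3710820, -33892156). Reduce a mod 52: (48, 4319).
General: a = 48 + 52t, b = 4319 - 475t.
a ≥ 0 ⇒ t ≥ 0; b ≥ 0 ⇒ t ≤ 9. So t ∈ [0, 9]: 10 solutions.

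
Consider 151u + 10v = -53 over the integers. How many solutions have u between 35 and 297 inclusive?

gcd(151, 10):
  151 = 15*10 + 1
  10 = 10*1
so gcd(151, 10) = 1.
Back-substitute for Bézout coefficients:
  1 = 151 - 15*10
  ... = 151*(1) + 10*(-15)
Scale by -53: particular solution (-53, 795); reduce u mod 10: (7, -111).
General solution: u = 7 + 10t, v = -111 - 151t for integer t.
35 ≤ 7 + 10t ≤ 297 gives t ∈ [3, 29], which is 27 values.

27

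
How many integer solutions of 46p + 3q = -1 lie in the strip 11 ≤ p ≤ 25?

5

gcd(46, 3) = 1  (46 = 15*3 + 1, 3 = 3*1).
Back-substituting, 46*(1) + 3*(-15) = 1.
Scale by -1: particular solution (-1, 15); reduce p mod 3: (2, -31).
General solution: p = 2 + 3t, q = -31 - 46t for integer t.
11 ≤ 2 + 3t ≤ 25 gives t ∈ [3, 7], which is 5 values.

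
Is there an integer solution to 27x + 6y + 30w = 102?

yes

gcd(27, 6) = 3  (27 = 4·6 + 3, 6 = 2·3).
gcd(3, 30) = 3.
3 divides 102, so integer solutions exist.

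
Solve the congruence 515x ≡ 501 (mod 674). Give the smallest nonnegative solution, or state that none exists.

35

gcd(674, 515) = 1.
1 divides 501, so solutions exist.
By Bézout, 515·(-195) + 674·(149) = 1.
So 515·(-195) ≡ 1 (mod 674); multiply by 501: x ≡ -97695 (mod 674).
Smallest nonnegative: x = -97695 mod 674 = 35.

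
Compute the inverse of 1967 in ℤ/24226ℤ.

gcd(24226, 1967) = 1  (24226 = 12·1967 + 622, 1967 = 3·622 + 101, 622 = 6·101 + 16, 101 = 6·16 + 5, 16 = 3·5 + 1, 5 = 5·1).
Back-substituting, 1967·(-4557) + 24226·(370) = 1.
So 1967·-4557 ≡ 1 (mod 24226), and -4557 mod 24226 = 19669.

19669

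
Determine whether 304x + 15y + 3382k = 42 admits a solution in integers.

gcd(304, 15):
  304 = 20*15 + 4
  15 = 3*4 + 3
  4 = 1*3 + 1
  3 = 3*1
so gcd(304, 15) = 1.
gcd(1, 3382) = 1.
1 divides 42, so integer solutions exist.

yes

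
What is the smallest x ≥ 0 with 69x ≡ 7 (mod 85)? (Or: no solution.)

58

gcd(85, 69):
  85 = 1×69 + 16
  69 = 4×16 + 5
  16 = 3×5 + 1
  5 = 5×1
so gcd(85, 69) = 1.
1 divides 7, so solutions exist.
Back-substitute for Bézout coefficients:
  1 = 16 - 3×5
  ... = 69×(-16) + 85×(13)
So 69×(-16) ≡ 1 (mod 85); multiply by 7: x ≡ -112 (mod 85).
Smallest nonnegative: x = -112 mod 85 = 58.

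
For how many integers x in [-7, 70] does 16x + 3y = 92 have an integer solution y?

26

gcd(16, 3) = 1.
By Bézout, 16·(1) + 3·(-5) = 1.
Particular solution: (2, 20).
General solution: x = 2 + 3t, y = 20 - 16t for integer t.
-7 ≤ 2 + 3t ≤ 70 gives t ∈ [-3, 22], which is 26 values.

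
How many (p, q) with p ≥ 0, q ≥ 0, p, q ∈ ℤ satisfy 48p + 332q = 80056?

20

gcd(332, 48) = 4.
By Bézout, 48×(7) + 332×(-1) = 4.
One solution: (77, 230).
General: p = 77 + 83t, q = 230 - 12t.
p ≥ 0 ⇒ t ≥ 0; q ≥ 0 ⇒ t ≤ 19. So t ∈ [0, 19]: 20 solutions.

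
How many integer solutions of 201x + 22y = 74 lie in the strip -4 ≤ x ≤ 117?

gcd(201, 22) = 1.
By Bézout, 201*(-7) + 22*(64) = 1.
Particular solution: (10, -88).
General solution: x = 10 + 22t, y = -88 - 201t for integer t.
-4 ≤ 10 + 22t ≤ 117 gives t ∈ [0, 4], which is 5 values.

5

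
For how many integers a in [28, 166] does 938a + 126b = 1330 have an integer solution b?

gcd(938, 126) = 14.
By Bézout, 938×(-2) + 126×(15) = 14.
Particular solution: (8, -49).
General solution: a = 8 + 9t, b = -49 - 67t for integer t.
28 ≤ 8 + 9t ≤ 166 gives t ∈ [3, 17], which is 15 values.

15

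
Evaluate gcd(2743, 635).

1

gcd(2743, 635):
  2743 = 4×635 + 203
  635 = 3×203 + 26
  203 = 7×26 + 21
  26 = 1×21 + 5
  21 = 4×5 + 1
  5 = 5×1
so gcd(2743, 635) = 1.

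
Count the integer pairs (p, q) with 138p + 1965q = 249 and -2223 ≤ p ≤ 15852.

28

gcd(1965, 138) = 3  (1965 = 14·138 + 33, 138 = 4·33 + 6, 33 = 5·6 + 3, 6 = 2·3).
Back-substituting, 138·(-299) + 1965·(21) = 3.
Scale by 83: particular solution (-24817, 1743); reduce p mod 655: (73, -5).
General solution: p = 73 + 655t, q = -5 - 46t for integer t.
-2223 ≤ 73 + 655t ≤ 15852 gives t ∈ [-3, 24], which is 28 values.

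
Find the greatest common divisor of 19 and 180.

gcd(180, 19):
  180 = 9*19 + 9
  19 = 2*9 + 1
  9 = 9*1
so gcd(180, 19) = 1.

1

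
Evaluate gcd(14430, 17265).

15

gcd(17265, 14430):
  17265 = 1×14430 + 2835
  14430 = 5×2835 + 255
  2835 = 11×255 + 30
  255 = 8×30 + 15
  30 = 2×15
so gcd(17265, 14430) = 15.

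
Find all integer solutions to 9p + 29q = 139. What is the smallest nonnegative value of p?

9

gcd(29, 9) = 1  (29 = 3*9 + 2, 9 = 4*2 + 1, 2 = 2*1).
1 divides 139, so solutions exist.
Back-substituting, 9*(13) + 29*(-4) = 1.
Scale by 139/1 = 139: (p₀, q₀) = (1807, -556).
General solution: p = 1807 + 29t, q = -556 - 9t for integer t.
p ≥ 0: smallest is 1807 mod 29 = 9 (at t = -62), with q = 2.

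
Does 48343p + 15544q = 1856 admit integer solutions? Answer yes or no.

yes

gcd(48343, 15544) = 29  (48343 = 3×15544 + 1711, 15544 = 9×1711 + 145, 1711 = 11×145 + 116, 145 = 1×116 + 29, 116 = 4×29).
29 divides 1856, so integer solutions exist.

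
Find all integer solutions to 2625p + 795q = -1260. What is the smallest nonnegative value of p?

8

gcd(2625, 795) = 15.
15 divides -1260, so solutions exist.
By Bézout, 2625×(10) + 795×(-33) = 15.
Scale by -1260/15 = -84: (p₀, q₀) = (-840, 2772).
General solution: p = -840 + 53t, q = 2772 - 175t for integer t.
p ≥ 0: smallest is -840 mod 53 = 8 (at t = 16), with q = -28.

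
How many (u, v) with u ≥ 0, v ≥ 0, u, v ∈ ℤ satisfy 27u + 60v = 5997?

gcd(60, 27) = 3.
By Bézout, 27*(9) + 60*(-4) = 3.
One solution: (11, 95).
General: u = 11 + 20t, v = 95 - 9t.
u ≥ 0 ⇒ t ≥ 0; v ≥ 0 ⇒ t ≤ 10. So t ∈ [0, 10]: 11 solutions.

11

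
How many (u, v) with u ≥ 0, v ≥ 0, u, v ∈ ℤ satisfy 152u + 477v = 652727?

gcd(477, 152):
  477 = 3·152 + 21
  152 = 7·21 + 5
  21 = 4·5 + 1
  5 = 5·1
so gcd(477, 152) = 1.
Back-substitute for Bézout coefficients:
  1 = 21 - 4·5
  ... = 152·(-91) + 477·(29)
Scale by 652727: one solution is (-59398157, 18929083). Reduce u mod 477: (268, 1283).
General: u = 268 + 477t, v = 1283 - 152t.
u ≥ 0 ⇒ t ≥ 0; v ≥ 0 ⇒ t ≤ 8. So t ∈ [0, 8]: 9 solutions.

9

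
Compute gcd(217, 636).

gcd(636, 217):
  636 = 2×217 + 202
  217 = 1×202 + 15
  202 = 13×15 + 7
  15 = 2×7 + 1
  7 = 7×1
so gcd(636, 217) = 1.

1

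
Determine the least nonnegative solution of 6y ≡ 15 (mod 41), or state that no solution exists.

23

gcd(41, 6) = 1.
1 divides 15, so solutions exist.
By Bézout, 6·(7) + 41·(-1) = 1.
So 6·(7) ≡ 1 (mod 41); multiply by 15: y ≡ 105 (mod 41).
Smallest nonnegative: y = 105 mod 41 = 23.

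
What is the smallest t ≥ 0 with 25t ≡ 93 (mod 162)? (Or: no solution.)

75

gcd(162, 25) = 1.
1 divides 93, so solutions exist.
By Bézout, 25×(13) + 162×(-2) = 1.
So 25×(13) ≡ 1 (mod 162); multiply by 93: t ≡ 1209 (mod 162).
Smallest nonnegative: t = 1209 mod 162 = 75.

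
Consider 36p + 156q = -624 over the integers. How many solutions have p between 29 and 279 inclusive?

19

gcd(156, 36) = 12  (156 = 4*36 + 12, 36 = 3*12).
Back-substituting, 36*(-4) + 156*(1) = 12.
Scale by -52: particular solution (208, -52); reduce p mod 13: (0, -4).
General solution: p = 0 + 13t, q = -4 - 3t for integer t.
29 ≤ 0 + 13t ≤ 279 gives t ∈ [3, 21], which is 19 values.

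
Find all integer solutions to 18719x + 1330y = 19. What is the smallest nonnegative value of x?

gcd(18719, 1330):
  18719 = 14×1330 + 99
  1330 = 13×99 + 43
  99 = 2×43 + 13
  43 = 3×13 + 4
  13 = 3×4 + 1
  4 = 4×1
so gcd(18719, 1330) = 1.
1 divides 19, so solutions exist.
Back-substitute for Bézout coefficients:
  1 = 13 - 3×4
  ... = 18719×(309) + 1330×(-4349)
Scale by 19/1 = 19: (x₀, y₀) = (5871, -82631).
General solution: x = 5871 + 1330t, y = -82631 - 18719t for integer t.
x ≥ 0: smallest is 5871 mod 1330 = 551 (at t = -4), with y = -7755.

551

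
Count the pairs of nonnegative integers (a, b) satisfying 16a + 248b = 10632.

gcd(248, 16) = 8  (248 = 15*16 + 8, 16 = 2*8).
Back-substituting, 16*(-15) + 248*(1) = 8.
Scale by 1329: one solution is (-19935, 1329). Reduce a mod 31: (29, 41).
General: a = 29 + 31t, b = 41 - 2t.
a ≥ 0 ⇒ t ≥ 0; b ≥ 0 ⇒ t ≤ 20. So t ∈ [0, 20]: 21 solutions.

21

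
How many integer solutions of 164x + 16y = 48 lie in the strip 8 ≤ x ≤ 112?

gcd(164, 16) = 4.
By Bézout, 164·(1) + 16·(-10) = 4.
Particular solution: (0, 3).
General solution: x = 0 + 4t, y = 3 - 41t for integer t.
8 ≤ 0 + 4t ≤ 112 gives t ∈ [2, 28], which is 27 values.

27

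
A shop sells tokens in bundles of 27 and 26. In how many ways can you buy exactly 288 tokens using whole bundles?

Need nonnegative integers with 27j + 26k = 288.
gcd(27, 26) = 1, and 27·(1) + 26·(-1) = 1.
So (j₀, k₀) = (288, -288); general j = 288 + 26t, k = -288 - 27t.
j ≥ 0 ⇒ t ≥ -11; k ≥ 0 ⇒ t ≤ -11. That's 1 value of t.

1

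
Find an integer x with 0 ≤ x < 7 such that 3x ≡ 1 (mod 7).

gcd(7, 3) = 1.
By Bézout, 3×(-2) + 7×(1) = 1.
So 3×-2 ≡ 1 (mod 7), and -2 mod 7 = 5.

5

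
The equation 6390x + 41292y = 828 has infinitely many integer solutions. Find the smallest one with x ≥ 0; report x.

362

gcd(41292, 6390) = 18  (41292 = 6·6390 + 2952, 6390 = 2·2952 + 486, 2952 = 6·486 + 36, 486 = 13·36 + 18, 36 = 2·18).
18 divides 828, so solutions exist.
Back-substituting, 6390·(1105) + 41292·(-171) = 18.
Scale by 828/18 = 46: (x₀, y₀) = (50830, -7866).
General solution: x = 50830 + 2294t, y = -7866 - 355t for integer t.
x ≥ 0: smallest is 50830 mod 2294 = 362 (at t = -22), with y = -56.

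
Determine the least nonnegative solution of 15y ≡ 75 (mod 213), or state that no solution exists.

5

gcd(213, 15) = 3  (213 = 14×15 + 3, 15 = 5×3).
3 divides 75, so solutions exist.
Back-substituting, 15×(-14) + 213×(1) = 3.
So 15×(-14) ≡ 3 (mod 213); multiply by 25: y ≡ -350 (mod 71).
Smallest nonnegative: y = -350 mod 71 = 5.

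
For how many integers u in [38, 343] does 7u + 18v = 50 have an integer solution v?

gcd(18, 7):
  18 = 2·7 + 4
  7 = 1·4 + 3
  4 = 1·3 + 1
  3 = 3·1
so gcd(18, 7) = 1.
Back-substitute for Bézout coefficients:
  1 = 4 - 1·3
  ... = 7·(-5) + 18·(2)
Scale by 50: particular solution (-250, 100); reduce u mod 18: (2, 2).
General solution: u = 2 + 18t, v = 2 - 7t for integer t.
38 ≤ 2 + 18t ≤ 343 gives t ∈ [2, 18], which is 17 values.

17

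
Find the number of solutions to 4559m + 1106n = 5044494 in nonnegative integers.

gcd(4559, 1106) = 1  (4559 = 4·1106 + 135, 1106 = 8·135 + 26, 135 = 5·26 + 5, 26 = 5·5 + 1, 5 = 5·1).
Back-substituting, 4559·(-213) + 1106·(878) = 1.
Scale by 5044494: one solution is (-1074477222, 4429065732). Reduce m mod 1106: (672, 1791).
General: m = 672 + 1106t, n = 1791 - 4559t.
m ≥ 0 ⇒ t ≥ 0; n ≥ 0 ⇒ t ≤ 0. So t ∈ [0, 0]: 1 solution.

1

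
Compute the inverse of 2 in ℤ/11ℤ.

gcd(11, 2) = 1  (11 = 5*2 + 1, 2 = 2*1).
Back-substituting, 2*(-5) + 11*(1) = 1.
So 2*-5 ≡ 1 (mod 11), and -5 mod 11 = 6.

6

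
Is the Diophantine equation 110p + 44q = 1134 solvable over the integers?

no

gcd(110, 44):
  110 = 2×44 + 22
  44 = 2×22
so gcd(110, 44) = 22.
22 does not divide 1134 (remainder 12), so no integer solutions.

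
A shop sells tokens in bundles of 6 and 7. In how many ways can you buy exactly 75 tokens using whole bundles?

2

Need nonnegative integers with 6j + 7k = 75.
gcd(6, 7) = 1, and 6·(-1) + 7·(1) = 1.
So (j₀, k₀) = (-75, 75); general j = -75 + 7t, k = 75 - 6t.
j ≥ 0 ⇒ t ≥ 11; k ≥ 0 ⇒ t ≤ 12. That's 2 values of t.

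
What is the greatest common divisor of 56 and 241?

gcd(241, 56) = 1  (241 = 4·56 + 17, 56 = 3·17 + 5, 17 = 3·5 + 2, 5 = 2·2 + 1, 2 = 2·1).

1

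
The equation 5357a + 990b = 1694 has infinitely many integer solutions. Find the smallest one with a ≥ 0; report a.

82

gcd(5357, 990):
  5357 = 5·990 + 407
  990 = 2·407 + 176
  407 = 2·176 + 55
  176 = 3·55 + 11
  55 = 5·11
so gcd(5357, 990) = 11.
11 divides 1694, so solutions exist.
Back-substitute for Bézout coefficients:
  11 = 176 - 3·55
  ... = 5357·(-17) + 990·(92)
Scale by 1694/11 = 154: (a₀, b₀) = (-2618, 14168).
General solution: a = -2618 + 90t, b = 14168 - 487t for integer t.
a ≥ 0: smallest is -2618 mod 90 = 82 (at t = 30), with b = -442.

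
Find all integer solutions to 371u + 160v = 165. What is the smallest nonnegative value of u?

gcd(371, 160):
  371 = 2·160 + 51
  160 = 3·51 + 7
  51 = 7·7 + 2
  7 = 3·2 + 1
  2 = 2·1
so gcd(371, 160) = 1.
1 divides 165, so solutions exist.
Back-substitute for Bézout coefficients:
  1 = 7 - 3·2
  ... = 371·(-69) + 160·(160)
Scale by 165/1 = 165: (u₀, v₀) = (-11385, 26400).
General solution: u = -11385 + 160t, v = 26400 - 371t for integer t.
u ≥ 0: smallest is -11385 mod 160 = 135 (at t = 72), with v = -312.

135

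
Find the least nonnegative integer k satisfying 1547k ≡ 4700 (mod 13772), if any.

gcd(13772, 1547) = 1  (13772 = 8·1547 + 1396, 1547 = 1·1396 + 151, 1396 = 9·151 + 37, 151 = 4·37 + 3, 37 = 12·3 + 1, 3 = 3·1).
1 divides 4700, so solutions exist.
Back-substituting, 1547·(-4469) + 13772·(502) = 1.
So 1547·(-4469) ≡ 1 (mod 13772); multiply by 4700: k ≡ -21004300 (mod 13772).
Smallest nonnegative: k = -21004300 mod 13772 = 11772.

11772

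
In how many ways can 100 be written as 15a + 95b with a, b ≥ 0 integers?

gcd(95, 15) = 5.
By Bézout, 15*(-6) + 95*(1) = 5.
One solution: (13, -1).
General: a = 13 + 19t, b = -1 - 3t.
a ≥ 0 ⇒ t ≥ 0; b ≥ 0 ⇒ t ≤ -1. So t ∈ [0, -1]: 0 solutions.

0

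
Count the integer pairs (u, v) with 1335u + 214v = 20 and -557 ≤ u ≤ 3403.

gcd(1335, 214):
  1335 = 6×214 + 51
  214 = 4×51 + 10
  51 = 5×10 + 1
  10 = 10×1
so gcd(1335, 214) = 1.
Back-substitute for Bézout coefficients:
  1 = 51 - 5×10
  ... = 1335×(21) + 214×(-131)
Scale by 20: particular solution (420, -2620); reduce u mod 214: (206, -1285).
General solution: u = 206 + 214t, v = -1285 - 1335t for integer t.
-557 ≤ 206 + 214t ≤ 3403 gives t ∈ [-3, 14], which is 18 values.

18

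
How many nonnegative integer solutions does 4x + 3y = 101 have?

8

gcd(4, 3) = 1.
By Bézout, 4·(1) + 3·(-1) = 1.
One solution: (2, 31).
General: x = 2 + 3t, y = 31 - 4t.
x ≥ 0 ⇒ t ≥ 0; y ≥ 0 ⇒ t ≤ 7. So t ∈ [0, 7]: 8 solutions.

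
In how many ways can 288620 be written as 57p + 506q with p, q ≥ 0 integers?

gcd(506, 57):
  506 = 8*57 + 50
  57 = 1*50 + 7
  50 = 7*7 + 1
  7 = 7*1
so gcd(506, 57) = 1.
Back-substitute for Bézout coefficients:
  1 = 50 - 7*7
  ... = 57*(-71) + 506*(8)
Scale by 288620: one solution is (-20492020, 2308960). Reduce p mod 506: (474, 517).
General: p = 474 + 506t, q = 517 - 57t.
p ≥ 0 ⇒ t ≥ 0; q ≥ 0 ⇒ t ≤ 9. So t ∈ [0, 9]: 10 solutions.

10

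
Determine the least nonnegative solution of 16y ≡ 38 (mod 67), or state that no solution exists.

gcd(67, 16):
  67 = 4*16 + 3
  16 = 5*3 + 1
  3 = 3*1
so gcd(67, 16) = 1.
1 divides 38, so solutions exist.
Back-substitute for Bézout coefficients:
  1 = 16 - 5*3
  ... = 16*(21) + 67*(-5)
So 16*(21) ≡ 1 (mod 67); multiply by 38: y ≡ 798 (mod 67).
Smallest nonnegative: y = 798 mod 67 = 61.

61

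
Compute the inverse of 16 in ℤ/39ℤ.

22

gcd(39, 16):
  39 = 2·16 + 7
  16 = 2·7 + 2
  7 = 3·2 + 1
  2 = 2·1
so gcd(39, 16) = 1.
Back-substitute for Bézout coefficients:
  1 = 7 - 3·2
  ... = 16·(-17) + 39·(7)
So 16·-17 ≡ 1 (mod 39), and -17 mod 39 = 22.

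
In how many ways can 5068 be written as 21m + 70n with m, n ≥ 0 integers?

24

gcd(70, 21) = 7  (70 = 3*21 + 7, 21 = 3*7).
Back-substituting, 21*(-3) + 70*(1) = 7.
Scale by 724: one solution is (-2172, 724). Reduce m mod 10: (8, 70).
General: m = 8 + 10t, n = 70 - 3t.
m ≥ 0 ⇒ t ≥ 0; n ≥ 0 ⇒ t ≤ 23. So t ∈ [0, 23]: 24 solutions.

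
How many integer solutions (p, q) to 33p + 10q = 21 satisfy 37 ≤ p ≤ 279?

25

gcd(33, 10):
  33 = 3*10 + 3
  10 = 3*3 + 1
  3 = 3*1
so gcd(33, 10) = 1.
Back-substitute for Bézout coefficients:
  1 = 10 - 3*3
  ... = 33*(-3) + 10*(10)
Scale by 21: particular solution (-63, 210); reduce p mod 10: (7, -21).
General solution: p = 7 + 10t, q = -21 - 33t for integer t.
37 ≤ 7 + 10t ≤ 279 gives t ∈ [3, 27], which is 25 values.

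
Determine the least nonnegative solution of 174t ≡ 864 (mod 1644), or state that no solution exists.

90

gcd(1644, 174):
  1644 = 9·174 + 78
  174 = 2·78 + 18
  78 = 4·18 + 6
  18 = 3·6
so gcd(1644, 174) = 6.
6 divides 864, so solutions exist.
Back-substitute for Bézout coefficients:
  6 = 78 - 4·18
  ... = 174·(-85) + 1644·(9)
So 174·(-85) ≡ 6 (mod 1644); multiply by 144: t ≡ -12240 (mod 274).
Smallest nonnegative: t = -12240 mod 274 = 90.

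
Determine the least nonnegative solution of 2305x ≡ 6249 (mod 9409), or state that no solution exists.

8530

gcd(9409, 2305) = 1.
1 divides 6249, so solutions exist.
By Bézout, 2305×(2290) + 9409×(-561) = 1.
So 2305×(2290) ≡ 1 (mod 9409); multiply by 6249: x ≡ 14310210 (mod 9409).
Smallest nonnegative: x = 14310210 mod 9409 = 8530.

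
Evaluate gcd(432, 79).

1

gcd(432, 79) = 1  (432 = 5*79 + 37, 79 = 2*37 + 5, 37 = 7*5 + 2, 5 = 2*2 + 1, 2 = 2*1).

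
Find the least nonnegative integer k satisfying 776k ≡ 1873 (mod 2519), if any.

2239

gcd(2519, 776) = 1  (2519 = 3·776 + 191, 776 = 4·191 + 12, 191 = 15·12 + 11, 12 = 1·11 + 1, 11 = 11·1).
1 divides 1873, so solutions exist.
Back-substituting, 776·(211) + 2519·(-65) = 1.
So 776·(211) ≡ 1 (mod 2519); multiply by 1873: k ≡ 395203 (mod 2519).
Smallest nonnegative: k = 395203 mod 2519 = 2239.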